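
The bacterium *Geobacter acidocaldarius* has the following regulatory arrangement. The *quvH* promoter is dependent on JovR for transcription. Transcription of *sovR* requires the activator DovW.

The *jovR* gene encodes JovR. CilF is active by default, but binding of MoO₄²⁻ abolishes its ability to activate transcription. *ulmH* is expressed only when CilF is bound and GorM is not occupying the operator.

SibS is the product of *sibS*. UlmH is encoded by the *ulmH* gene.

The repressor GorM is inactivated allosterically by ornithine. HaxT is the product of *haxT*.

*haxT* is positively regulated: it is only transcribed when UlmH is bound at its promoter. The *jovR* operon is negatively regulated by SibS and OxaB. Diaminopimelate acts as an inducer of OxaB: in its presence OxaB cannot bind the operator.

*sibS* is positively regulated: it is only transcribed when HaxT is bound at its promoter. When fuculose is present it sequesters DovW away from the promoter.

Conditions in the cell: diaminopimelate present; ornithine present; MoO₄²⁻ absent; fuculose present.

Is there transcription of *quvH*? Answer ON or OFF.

OFF

Ornithine is present, so GorM is inactive.
MoO₄²⁻ is absent, so CilF is active.
No repressor is bound and CilF is active, so *ulmH* is transcribed.
So UlmH is produced and active.
No repressor is bound and UlmH is active, so *haxT* is transcribed.
So HaxT is produced and active.
No repressor is bound and HaxT is active, so *sibS* is transcribed.
So SibS is produced and active.
Diaminopimelate is present, so OxaB is inactive.
With repressor SibS bound, *jovR* is not transcribed.
So JovR is not produced.
Required activator JovR is absent, so *quvH* is not transcribed.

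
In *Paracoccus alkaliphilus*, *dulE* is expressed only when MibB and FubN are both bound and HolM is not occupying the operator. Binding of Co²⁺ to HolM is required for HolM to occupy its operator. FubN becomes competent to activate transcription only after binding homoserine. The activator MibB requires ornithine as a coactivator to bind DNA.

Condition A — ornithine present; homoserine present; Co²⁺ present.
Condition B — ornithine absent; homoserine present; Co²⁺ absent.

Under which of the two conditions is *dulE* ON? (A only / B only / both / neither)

Condition A:
Ornithine is present, so MibB is active.
Homoserine is present, so FubN is active.
Co²⁺ is present, so HolM is active.
With repressor HolM bound, *dulE* is not transcribed.
→ *dulE* is OFF in A.
Condition B:
Ornithine is absent, so MibB is inactive.
Homoserine is present, so FubN is active.
Co²⁺ is absent, so HolM is inactive.
Required activator MibB is absent, so *dulE* is not transcribed.
→ *dulE* is OFF in B.

neither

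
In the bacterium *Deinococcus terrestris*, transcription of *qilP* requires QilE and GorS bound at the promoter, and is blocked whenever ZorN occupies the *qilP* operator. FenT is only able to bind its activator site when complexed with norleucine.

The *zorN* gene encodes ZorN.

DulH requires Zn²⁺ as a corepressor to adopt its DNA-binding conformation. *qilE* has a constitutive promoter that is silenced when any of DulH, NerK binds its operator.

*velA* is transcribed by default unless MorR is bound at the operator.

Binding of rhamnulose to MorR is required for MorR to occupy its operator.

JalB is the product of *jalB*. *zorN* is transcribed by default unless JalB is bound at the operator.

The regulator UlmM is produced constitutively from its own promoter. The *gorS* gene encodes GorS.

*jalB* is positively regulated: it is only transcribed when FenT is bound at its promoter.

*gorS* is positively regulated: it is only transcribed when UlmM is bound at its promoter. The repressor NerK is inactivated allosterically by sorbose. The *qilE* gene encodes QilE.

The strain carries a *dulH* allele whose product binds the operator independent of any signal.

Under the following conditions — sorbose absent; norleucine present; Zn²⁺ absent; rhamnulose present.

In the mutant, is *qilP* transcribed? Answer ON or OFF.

OFF

DulH is constitutively active in this strain.
Sorbose is absent, so NerK is active.
With repressor DulH bound, *qilE* is not transcribed.
So QilE is not produced.
UlmM is produced constitutively and is active.
No repressor is bound and UlmM is active, so *gorS* is transcribed.
So GorS is produced and active.
Norleucine is present, so FenT is active.
No repressor is bound and FenT is active, so *jalB* is transcribed.
So JalB is produced and active.
With repressor JalB bound, *zorN* is not transcribed.
So ZorN is not produced.
Required activator QilE is absent, so *qilP* is not transcribed.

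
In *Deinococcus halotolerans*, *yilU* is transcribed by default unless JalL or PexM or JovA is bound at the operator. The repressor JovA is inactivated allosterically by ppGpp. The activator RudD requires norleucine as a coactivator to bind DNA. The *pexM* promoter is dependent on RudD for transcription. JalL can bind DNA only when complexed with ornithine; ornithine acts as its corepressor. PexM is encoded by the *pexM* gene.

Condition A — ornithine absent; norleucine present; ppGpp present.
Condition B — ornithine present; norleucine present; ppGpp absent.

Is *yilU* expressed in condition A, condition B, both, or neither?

Condition A:
Ornithine is absent, so JalL is inactive.
Norleucine is present, so RudD is active.
No repressor is bound and RudD is active, so *pexM* is transcribed.
So PexM is produced and active.
ppGpp is present, so JovA is inactive.
With repressor PexM bound, *yilU* is not transcribed.
→ *yilU* is OFF in A.
Condition B:
Ornithine is present, so JalL is active.
Norleucine is present, so RudD is active.
No repressor is bound and RudD is active, so *pexM* is transcribed.
So PexM is produced and active.
ppGpp is absent, so JovA is active.
With repressor JalL bound, *yilU* is not transcribed.
→ *yilU* is OFF in B.

neither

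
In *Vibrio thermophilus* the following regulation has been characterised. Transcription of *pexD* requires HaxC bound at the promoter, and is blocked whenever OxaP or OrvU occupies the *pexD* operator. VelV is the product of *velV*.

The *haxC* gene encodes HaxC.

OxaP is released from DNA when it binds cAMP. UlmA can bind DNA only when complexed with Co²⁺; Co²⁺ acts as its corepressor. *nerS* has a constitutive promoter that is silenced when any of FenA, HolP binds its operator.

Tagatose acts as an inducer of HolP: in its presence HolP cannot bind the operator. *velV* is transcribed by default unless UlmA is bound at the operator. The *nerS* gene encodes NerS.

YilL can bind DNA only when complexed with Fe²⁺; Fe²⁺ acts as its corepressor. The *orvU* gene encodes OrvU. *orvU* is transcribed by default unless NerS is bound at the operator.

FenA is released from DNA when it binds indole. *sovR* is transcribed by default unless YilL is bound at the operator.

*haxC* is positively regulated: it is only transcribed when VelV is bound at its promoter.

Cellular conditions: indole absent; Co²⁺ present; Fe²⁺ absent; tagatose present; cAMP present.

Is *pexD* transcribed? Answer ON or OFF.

cAMP is present, so OxaP is inactive.
Co²⁺ is present, so UlmA is active.
With repressor UlmA bound, *velV* is not transcribed.
So VelV is not produced.
Required activator VelV is absent, so *haxC* is not transcribed.
So HaxC is not produced.
Indole is absent, so FenA is active.
Tagatose is present, so HolP is inactive.
With repressor FenA bound, *nerS* is not transcribed.
So NerS is not produced.
With no repressor bound, *orvU* is transcribed.
So OrvU is produced and active.
With repressor OrvU bound, *pexD* is not transcribed.

OFF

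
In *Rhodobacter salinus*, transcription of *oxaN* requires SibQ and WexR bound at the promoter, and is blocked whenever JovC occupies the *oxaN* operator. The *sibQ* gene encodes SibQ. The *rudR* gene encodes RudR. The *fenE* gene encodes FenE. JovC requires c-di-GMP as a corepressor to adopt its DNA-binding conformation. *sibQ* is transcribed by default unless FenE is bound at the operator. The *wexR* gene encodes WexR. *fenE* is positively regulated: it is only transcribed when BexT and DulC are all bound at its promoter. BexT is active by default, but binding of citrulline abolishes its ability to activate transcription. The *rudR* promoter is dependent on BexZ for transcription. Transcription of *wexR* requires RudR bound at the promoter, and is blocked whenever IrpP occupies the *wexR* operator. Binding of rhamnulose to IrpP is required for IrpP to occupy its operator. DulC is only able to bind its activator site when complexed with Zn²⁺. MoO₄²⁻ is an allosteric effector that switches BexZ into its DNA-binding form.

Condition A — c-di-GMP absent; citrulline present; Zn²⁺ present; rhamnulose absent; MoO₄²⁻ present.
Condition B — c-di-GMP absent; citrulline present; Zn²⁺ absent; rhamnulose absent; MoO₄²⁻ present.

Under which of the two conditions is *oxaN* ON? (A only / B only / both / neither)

both

Condition A:
c-di-GMP is absent, so JovC is inactive.
Citrulline is present, so BexT is inactive.
Zn²⁺ is present, so DulC is active.
Required activator BexT is absent, so *fenE* is not transcribed.
So FenE is not produced.
With no repressor bound, *sibQ* is transcribed.
So SibQ is produced and active.
Rhamnulose is absent, so IrpP is inactive.
MoO₄²⁻ is present, so BexZ is active.
No repressor is bound and BexZ is active, so *rudR* is transcribed.
So RudR is produced and active.
No repressor is bound and RudR is active, so *wexR* is transcribed.
So WexR is produced and active.
No repressor is bound and SibQ and WexR are active, so *oxaN* is transcribed.
→ *oxaN* is ON in A.
Condition B:
c-di-GMP is absent, so JovC is inactive.
Citrulline is present, so BexT is inactive.
Zn²⁺ is absent, so DulC is inactive.
Required activator BexT is absent, so *fenE* is not transcribed.
So FenE is not produced.
With no repressor bound, *sibQ* is transcribed.
So SibQ is produced and active.
Rhamnulose is absent, so IrpP is inactive.
MoO₄²⁻ is present, so BexZ is active.
No repressor is bound and BexZ is active, so *rudR* is transcribed.
So RudR is produced and active.
No repressor is bound and RudR is active, so *wexR* is transcribed.
So WexR is produced and active.
No repressor is bound and SibQ and WexR are active, so *oxaN* is transcribed.
→ *oxaN* is ON in B.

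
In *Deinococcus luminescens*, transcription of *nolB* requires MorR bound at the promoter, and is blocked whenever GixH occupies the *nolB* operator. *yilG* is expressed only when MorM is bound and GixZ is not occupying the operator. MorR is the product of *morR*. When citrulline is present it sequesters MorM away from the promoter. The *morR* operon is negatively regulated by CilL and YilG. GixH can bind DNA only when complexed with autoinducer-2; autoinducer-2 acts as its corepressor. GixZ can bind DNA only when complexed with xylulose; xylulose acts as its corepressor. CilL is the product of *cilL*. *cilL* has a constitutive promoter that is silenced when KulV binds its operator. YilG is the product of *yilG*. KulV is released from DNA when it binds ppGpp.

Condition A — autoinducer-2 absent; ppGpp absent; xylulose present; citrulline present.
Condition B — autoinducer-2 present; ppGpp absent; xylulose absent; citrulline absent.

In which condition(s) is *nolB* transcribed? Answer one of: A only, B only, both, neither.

A only

Condition A:
Autoinducer-2 is absent, so GixH is inactive.
ppGpp is absent, so KulV is active.
With repressor KulV bound, *cilL* is not transcribed.
So CilL is not produced.
Xylulose is present, so GixZ is active.
Citrulline is present, so MorM is inactive.
With repressor GixZ bound, *yilG* is not transcribed.
So YilG is not produced.
With no repressor bound, *morR* is transcribed.
So MorR is produced and active.
No repressor is bound and MorR is active, so *nolB* is transcribed.
→ *nolB* is ON in A.
Condition B:
Autoinducer-2 is present, so GixH is active.
ppGpp is absent, so KulV is active.
With repressor KulV bound, *cilL* is not transcribed.
So CilL is not produced.
Xylulose is absent, so GixZ is inactive.
Citrulline is absent, so MorM is active.
No repressor is bound and MorM is active, so *yilG* is transcribed.
So YilG is produced and active.
With repressor YilG bound, *morR* is not transcribed.
So MorR is not produced.
With repressor GixH bound, *nolB* is not transcribed.
→ *nolB* is OFF in B.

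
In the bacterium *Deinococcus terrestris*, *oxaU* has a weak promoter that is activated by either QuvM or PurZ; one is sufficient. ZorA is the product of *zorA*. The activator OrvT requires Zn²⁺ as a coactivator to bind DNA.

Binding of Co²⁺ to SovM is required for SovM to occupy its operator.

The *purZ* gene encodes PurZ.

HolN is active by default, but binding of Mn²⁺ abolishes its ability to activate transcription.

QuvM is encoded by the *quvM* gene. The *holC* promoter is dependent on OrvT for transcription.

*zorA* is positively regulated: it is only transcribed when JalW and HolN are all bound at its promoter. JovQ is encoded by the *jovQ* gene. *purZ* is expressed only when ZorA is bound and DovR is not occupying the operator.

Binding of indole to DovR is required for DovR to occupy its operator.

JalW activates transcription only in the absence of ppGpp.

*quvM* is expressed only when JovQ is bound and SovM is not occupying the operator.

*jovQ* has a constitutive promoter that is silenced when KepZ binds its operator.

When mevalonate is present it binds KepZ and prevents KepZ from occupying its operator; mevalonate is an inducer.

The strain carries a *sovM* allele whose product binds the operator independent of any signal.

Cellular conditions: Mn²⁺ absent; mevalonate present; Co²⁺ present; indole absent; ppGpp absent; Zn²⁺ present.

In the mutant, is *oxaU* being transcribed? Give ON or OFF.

ON

SovM is constitutively active in this strain.
Mevalonate is present, so KepZ is inactive.
With no repressor bound, *jovQ* is transcribed.
So JovQ is produced and active.
With repressor SovM bound, *quvM* is not transcribed.
So QuvM is not produced.
ppGpp is absent, so JalW is active.
Mn²⁺ is absent, so HolN is active.
No repressor is bound and JalW and HolN are active, so *zorA* is transcribed.
So ZorA is produced and active.
Indole is absent, so DovR is inactive.
No repressor is bound and ZorA is active, so *purZ* is transcribed.
So PurZ is produced and active.
Activator PurZ is present, so *oxaU* is transcribed.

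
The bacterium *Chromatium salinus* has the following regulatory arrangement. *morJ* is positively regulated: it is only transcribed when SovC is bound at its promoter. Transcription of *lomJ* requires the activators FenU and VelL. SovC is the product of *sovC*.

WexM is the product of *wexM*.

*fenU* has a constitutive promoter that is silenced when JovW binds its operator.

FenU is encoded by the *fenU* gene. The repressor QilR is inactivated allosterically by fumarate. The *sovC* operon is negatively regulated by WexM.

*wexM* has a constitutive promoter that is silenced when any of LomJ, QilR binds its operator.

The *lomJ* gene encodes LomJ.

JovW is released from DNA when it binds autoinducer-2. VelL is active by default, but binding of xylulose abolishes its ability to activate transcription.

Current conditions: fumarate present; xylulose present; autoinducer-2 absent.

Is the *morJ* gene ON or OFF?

OFF

Autoinducer-2 is absent, so JovW is active.
With repressor JovW bound, *fenU* is not transcribed.
So FenU is not produced.
Xylulose is present, so VelL is inactive.
Required activator FenU is absent, so *lomJ* is not transcribed.
So LomJ is not produced.
Fumarate is present, so QilR is inactive.
With no repressor bound, *wexM* is transcribed.
So WexM is produced and active.
With repressor WexM bound, *sovC* is not transcribed.
So SovC is not produced.
Required activator SovC is absent, so *morJ* is not transcribed.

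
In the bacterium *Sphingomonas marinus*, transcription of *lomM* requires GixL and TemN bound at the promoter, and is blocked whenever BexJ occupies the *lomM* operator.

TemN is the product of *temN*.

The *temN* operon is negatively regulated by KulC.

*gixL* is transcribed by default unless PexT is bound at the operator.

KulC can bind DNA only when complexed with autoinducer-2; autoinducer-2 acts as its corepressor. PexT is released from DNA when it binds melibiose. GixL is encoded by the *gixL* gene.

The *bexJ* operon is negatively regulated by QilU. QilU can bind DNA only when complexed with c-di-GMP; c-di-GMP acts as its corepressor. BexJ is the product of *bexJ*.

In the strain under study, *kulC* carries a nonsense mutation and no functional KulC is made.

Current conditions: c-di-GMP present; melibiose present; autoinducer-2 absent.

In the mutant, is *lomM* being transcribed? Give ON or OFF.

c-di-GMP is present, so QilU is active.
With repressor QilU bound, *bexJ* is not transcribed.
So BexJ is not produced.
Melibiose is present, so PexT is inactive.
With no repressor bound, *gixL* is transcribed.
So GixL is produced and active.
KulC is non-functional in this strain, so it has no effect.
With no repressor bound, *temN* is transcribed.
So TemN is produced and active.
No repressor is bound and GixL and TemN are active, so *lomM* is transcribed.

ON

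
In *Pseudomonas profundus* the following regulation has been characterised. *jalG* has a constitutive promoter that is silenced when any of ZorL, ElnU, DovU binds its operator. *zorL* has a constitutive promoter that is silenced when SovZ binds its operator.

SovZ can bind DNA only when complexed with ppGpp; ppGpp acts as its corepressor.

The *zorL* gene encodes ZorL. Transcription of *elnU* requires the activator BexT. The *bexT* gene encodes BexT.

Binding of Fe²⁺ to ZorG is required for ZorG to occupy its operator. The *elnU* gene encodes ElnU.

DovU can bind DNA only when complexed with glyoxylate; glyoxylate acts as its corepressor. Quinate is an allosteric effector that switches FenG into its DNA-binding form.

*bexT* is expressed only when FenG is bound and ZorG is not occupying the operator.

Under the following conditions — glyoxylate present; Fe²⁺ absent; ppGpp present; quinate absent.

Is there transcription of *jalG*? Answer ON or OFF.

OFF

ppGpp is present, so SovZ is active.
With repressor SovZ bound, *zorL* is not transcribed.
So ZorL is not produced.
Fe²⁺ is absent, so ZorG is inactive.
Quinate is absent, so FenG is inactive.
Required activator FenG is absent, so *bexT* is not transcribed.
So BexT is not produced.
Required activator BexT is absent, so *elnU* is not transcribed.
So ElnU is not produced.
Glyoxylate is present, so DovU is active.
With repressor DovU bound, *jalG* is not transcribed.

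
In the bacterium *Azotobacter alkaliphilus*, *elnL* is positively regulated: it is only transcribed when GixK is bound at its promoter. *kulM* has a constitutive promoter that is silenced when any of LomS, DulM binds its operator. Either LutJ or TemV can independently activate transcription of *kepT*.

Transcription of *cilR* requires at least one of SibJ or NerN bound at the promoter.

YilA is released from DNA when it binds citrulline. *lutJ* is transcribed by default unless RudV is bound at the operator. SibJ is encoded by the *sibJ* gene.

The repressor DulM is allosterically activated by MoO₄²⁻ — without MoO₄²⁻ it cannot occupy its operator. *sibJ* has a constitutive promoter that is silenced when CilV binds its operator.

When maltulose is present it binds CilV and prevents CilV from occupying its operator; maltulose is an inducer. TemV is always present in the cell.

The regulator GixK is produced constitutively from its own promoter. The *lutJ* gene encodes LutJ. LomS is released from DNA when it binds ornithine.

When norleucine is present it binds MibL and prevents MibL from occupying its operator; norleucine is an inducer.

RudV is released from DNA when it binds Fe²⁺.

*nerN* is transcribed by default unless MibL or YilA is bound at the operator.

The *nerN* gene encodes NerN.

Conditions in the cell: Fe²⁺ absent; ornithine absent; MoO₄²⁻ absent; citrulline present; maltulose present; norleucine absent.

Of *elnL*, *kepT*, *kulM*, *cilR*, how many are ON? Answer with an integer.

3

GixK is produced constitutively and is active.
No repressor is bound and GixK is active, so *elnL* is transcribed.
→ *elnL* is ON.
Fe²⁺ is absent, so RudV is active.
With repressor RudV bound, *lutJ* is not transcribed.
So LutJ is not produced.
TemV is produced constitutively and is active.
Activator TemV is present, so *kepT* is transcribed.
→ *kepT* is ON.
Ornithine is absent, so LomS is active.
MoO₄²⁻ is absent, so DulM is inactive.
With repressor LomS bound, *kulM* is not transcribed.
→ *kulM* is OFF.
Maltulose is present, so CilV is inactive.
With no repressor bound, *sibJ* is transcribed.
So SibJ is produced and active.
Norleucine is absent, so MibL is active.
Citrulline is present, so YilA is inactive.
With repressor MibL bound, *nerN* is not transcribed.
So NerN is not produced.
Activator SibJ is present, so *cilR* is transcribed.
→ *cilR* is ON.
3 of the 4 genes are transcribed.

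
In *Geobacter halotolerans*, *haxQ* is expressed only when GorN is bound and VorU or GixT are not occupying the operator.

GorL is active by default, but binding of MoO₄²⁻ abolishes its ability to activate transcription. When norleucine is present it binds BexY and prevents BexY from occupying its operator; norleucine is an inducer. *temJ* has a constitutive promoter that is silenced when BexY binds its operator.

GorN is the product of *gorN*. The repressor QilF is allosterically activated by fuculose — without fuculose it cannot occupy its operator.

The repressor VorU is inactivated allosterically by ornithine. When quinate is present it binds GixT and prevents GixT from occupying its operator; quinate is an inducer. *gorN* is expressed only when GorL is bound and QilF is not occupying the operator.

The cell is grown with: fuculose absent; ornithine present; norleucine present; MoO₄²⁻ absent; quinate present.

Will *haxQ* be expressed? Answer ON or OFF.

MoO₄²⁻ is absent, so GorL is active.
Fuculose is absent, so QilF is inactive.
No repressor is bound and GorL is active, so *gorN* is transcribed.
So GorN is produced and active.
Ornithine is present, so VorU is inactive.
Quinate is present, so GixT is inactive.
No repressor is bound and GorN is active, so *haxQ* is transcribed.

ON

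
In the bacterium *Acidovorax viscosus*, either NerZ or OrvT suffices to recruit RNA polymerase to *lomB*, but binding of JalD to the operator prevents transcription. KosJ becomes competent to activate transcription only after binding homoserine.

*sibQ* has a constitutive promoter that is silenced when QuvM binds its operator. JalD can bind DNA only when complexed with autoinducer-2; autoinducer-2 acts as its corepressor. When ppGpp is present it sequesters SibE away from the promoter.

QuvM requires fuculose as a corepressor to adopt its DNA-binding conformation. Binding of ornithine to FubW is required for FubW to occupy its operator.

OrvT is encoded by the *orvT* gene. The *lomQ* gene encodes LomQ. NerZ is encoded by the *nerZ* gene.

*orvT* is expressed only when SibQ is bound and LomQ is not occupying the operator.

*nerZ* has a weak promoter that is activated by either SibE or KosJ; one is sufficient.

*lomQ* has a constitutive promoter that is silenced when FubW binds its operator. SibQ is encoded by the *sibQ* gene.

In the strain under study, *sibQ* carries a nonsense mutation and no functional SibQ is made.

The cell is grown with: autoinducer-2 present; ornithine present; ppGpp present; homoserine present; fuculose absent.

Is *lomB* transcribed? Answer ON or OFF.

ppGpp is present, so SibE is inactive.
Homoserine is present, so KosJ is active.
Activator KosJ is present, so *nerZ* is transcribed.
So NerZ is produced and active.
SibQ is non-functional in this strain, so it has no effect.
Ornithine is present, so FubW is active.
With repressor FubW bound, *lomQ* is not transcribed.
So LomQ is not produced.
Required activator SibQ is absent, so *orvT* is not transcribed.
So OrvT is not produced.
Autoinducer-2 is present, so JalD is active.
With repressor JalD bound, *lomB* is not transcribed.

OFF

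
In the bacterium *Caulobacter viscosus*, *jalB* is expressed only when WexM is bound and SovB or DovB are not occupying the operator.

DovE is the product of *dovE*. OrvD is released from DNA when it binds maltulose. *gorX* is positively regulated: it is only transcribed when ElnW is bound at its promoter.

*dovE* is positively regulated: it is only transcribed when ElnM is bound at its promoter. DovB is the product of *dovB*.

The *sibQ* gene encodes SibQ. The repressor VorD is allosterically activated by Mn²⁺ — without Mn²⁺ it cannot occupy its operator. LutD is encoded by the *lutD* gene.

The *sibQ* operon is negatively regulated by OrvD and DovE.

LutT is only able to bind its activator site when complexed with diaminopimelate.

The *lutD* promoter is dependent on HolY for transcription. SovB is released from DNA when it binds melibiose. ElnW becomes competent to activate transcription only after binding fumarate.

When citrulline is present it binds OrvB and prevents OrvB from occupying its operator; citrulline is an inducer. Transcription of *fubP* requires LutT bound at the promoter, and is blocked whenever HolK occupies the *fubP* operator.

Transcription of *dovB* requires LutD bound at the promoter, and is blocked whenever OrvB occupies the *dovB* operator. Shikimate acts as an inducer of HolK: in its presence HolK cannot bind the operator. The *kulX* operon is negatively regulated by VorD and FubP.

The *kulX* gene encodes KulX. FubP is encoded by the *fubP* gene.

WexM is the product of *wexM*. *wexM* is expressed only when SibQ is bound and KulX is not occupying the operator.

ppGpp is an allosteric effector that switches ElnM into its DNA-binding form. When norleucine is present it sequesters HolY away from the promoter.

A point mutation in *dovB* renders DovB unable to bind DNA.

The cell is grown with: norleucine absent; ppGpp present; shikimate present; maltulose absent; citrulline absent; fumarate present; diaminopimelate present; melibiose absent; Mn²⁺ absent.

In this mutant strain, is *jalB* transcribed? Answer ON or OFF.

OFF

Melibiose is absent, so SovB is active.
Mn²⁺ is absent, so VorD is inactive.
Diaminopimelate is present, so LutT is active.
Shikimate is present, so HolK is inactive.
No repressor is bound and LutT is active, so *fubP* is transcribed.
So FubP is produced and active.
With repressor FubP bound, *kulX* is not transcribed.
So KulX is not produced.
Maltulose is absent, so OrvD is active.
ppGpp is present, so ElnM is active.
No repressor is bound and ElnM is active, so *dovE* is transcribed.
So DovE is produced and active.
With repressor OrvD bound, *sibQ* is not transcribed.
So SibQ is not produced.
Required activator SibQ is absent, so *wexM* is not transcribed.
So WexM is not produced.
DovB is non-functional in this strain, so it has no effect.
With repressor SovB bound, *jalB* is not transcribed.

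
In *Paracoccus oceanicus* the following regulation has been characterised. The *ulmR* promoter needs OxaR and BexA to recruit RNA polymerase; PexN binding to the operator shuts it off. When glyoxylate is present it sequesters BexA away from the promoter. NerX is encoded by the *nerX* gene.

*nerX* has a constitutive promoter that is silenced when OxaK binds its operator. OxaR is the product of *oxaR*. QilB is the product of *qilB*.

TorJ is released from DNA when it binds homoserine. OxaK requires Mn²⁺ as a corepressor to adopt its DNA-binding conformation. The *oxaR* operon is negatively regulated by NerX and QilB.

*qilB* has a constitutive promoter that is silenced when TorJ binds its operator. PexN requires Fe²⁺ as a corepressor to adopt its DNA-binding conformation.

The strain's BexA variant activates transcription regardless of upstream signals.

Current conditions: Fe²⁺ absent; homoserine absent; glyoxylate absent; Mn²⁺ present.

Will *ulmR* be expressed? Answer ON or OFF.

ON

Fe²⁺ is absent, so PexN is inactive.
Mn²⁺ is present, so OxaK is active.
With repressor OxaK bound, *nerX* is not transcribed.
So NerX is not produced.
Homoserine is absent, so TorJ is active.
With repressor TorJ bound, *qilB* is not transcribed.
So QilB is not produced.
With no repressor bound, *oxaR* is transcribed.
So OxaR is produced and active.
BexA is constitutively active in this strain.
No repressor is bound and OxaR and BexA are active, so *ulmR* is transcribed.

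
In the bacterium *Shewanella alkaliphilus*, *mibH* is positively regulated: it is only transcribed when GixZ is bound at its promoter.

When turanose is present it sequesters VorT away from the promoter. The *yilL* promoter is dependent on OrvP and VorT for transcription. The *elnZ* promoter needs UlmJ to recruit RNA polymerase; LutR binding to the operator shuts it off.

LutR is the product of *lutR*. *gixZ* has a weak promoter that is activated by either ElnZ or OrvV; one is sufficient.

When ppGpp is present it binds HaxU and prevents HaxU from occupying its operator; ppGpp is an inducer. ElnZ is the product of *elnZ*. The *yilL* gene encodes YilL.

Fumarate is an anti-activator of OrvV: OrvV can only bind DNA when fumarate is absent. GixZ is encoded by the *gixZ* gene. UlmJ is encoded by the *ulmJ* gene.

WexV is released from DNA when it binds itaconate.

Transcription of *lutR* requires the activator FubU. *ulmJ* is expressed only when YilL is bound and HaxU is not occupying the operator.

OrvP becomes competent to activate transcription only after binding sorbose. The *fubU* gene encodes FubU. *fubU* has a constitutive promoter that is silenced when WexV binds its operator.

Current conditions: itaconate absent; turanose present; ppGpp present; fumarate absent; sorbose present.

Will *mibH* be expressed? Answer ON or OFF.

Itaconate is absent, so WexV is active.
With repressor WexV bound, *fubU* is not transcribed.
So FubU is not produced.
Required activator FubU is absent, so *lutR* is not transcribed.
So LutR is not produced.
Sorbose is present, so OrvP is active.
Turanose is present, so VorT is inactive.
Required activator VorT is absent, so *yilL* is not transcribed.
So YilL is not produced.
ppGpp is present, so HaxU is inactive.
Required activator YilL is absent, so *ulmJ* is not transcribed.
So UlmJ is not produced.
Required activator UlmJ is absent, so *elnZ* is not transcribed.
So ElnZ is not produced.
Fumarate is absent, so OrvV is active.
Activator OrvV is present, so *gixZ* is transcribed.
So GixZ is produced and active.
No repressor is bound and GixZ is active, so *mibH* is transcribed.

ON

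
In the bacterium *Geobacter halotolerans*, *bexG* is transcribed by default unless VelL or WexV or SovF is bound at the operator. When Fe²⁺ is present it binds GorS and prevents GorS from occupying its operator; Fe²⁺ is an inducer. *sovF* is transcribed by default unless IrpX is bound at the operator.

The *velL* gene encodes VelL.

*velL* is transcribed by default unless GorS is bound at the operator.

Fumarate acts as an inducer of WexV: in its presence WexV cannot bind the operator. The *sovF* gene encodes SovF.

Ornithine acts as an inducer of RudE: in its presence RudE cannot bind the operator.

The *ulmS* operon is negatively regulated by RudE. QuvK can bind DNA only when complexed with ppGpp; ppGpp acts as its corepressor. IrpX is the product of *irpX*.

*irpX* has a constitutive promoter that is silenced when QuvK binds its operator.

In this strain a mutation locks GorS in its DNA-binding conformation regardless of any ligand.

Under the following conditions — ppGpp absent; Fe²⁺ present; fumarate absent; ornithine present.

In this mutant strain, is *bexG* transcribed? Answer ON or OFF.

GorS is constitutively active in this strain.
With repressor GorS bound, *velL* is not transcribed.
So VelL is not produced.
Fumarate is absent, so WexV is active.
ppGpp is absent, so QuvK is inactive.
With no repressor bound, *irpX* is transcribed.
So IrpX is produced and active.
With repressor IrpX bound, *sovF* is not transcribed.
So SovF is not produced.
With repressor WexV bound, *bexG* is not transcribed.

OFF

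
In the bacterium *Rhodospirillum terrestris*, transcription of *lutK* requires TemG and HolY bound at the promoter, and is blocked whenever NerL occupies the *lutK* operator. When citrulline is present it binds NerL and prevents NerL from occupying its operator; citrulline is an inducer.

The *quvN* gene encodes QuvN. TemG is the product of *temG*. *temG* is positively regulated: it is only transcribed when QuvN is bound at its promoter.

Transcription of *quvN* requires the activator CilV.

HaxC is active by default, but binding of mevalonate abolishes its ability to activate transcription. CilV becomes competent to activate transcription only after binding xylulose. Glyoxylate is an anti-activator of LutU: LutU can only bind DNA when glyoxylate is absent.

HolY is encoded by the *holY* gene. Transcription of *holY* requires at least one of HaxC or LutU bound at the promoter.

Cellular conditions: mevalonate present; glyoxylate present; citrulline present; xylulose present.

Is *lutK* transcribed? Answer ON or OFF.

OFF

Xylulose is present, so CilV is active.
No repressor is bound and CilV is active, so *quvN* is transcribed.
So QuvN is produced and active.
No repressor is bound and QuvN is active, so *temG* is transcribed.
So TemG is produced and active.
Mevalonate is present, so HaxC is inactive.
Glyoxylate is present, so LutU is inactive.
No activator is available at the *holY* promoter, so *holY* is not transcribed.
So HolY is not produced.
Citrulline is present, so NerL is inactive.
Required activator HolY is absent, so *lutK* is not transcribed.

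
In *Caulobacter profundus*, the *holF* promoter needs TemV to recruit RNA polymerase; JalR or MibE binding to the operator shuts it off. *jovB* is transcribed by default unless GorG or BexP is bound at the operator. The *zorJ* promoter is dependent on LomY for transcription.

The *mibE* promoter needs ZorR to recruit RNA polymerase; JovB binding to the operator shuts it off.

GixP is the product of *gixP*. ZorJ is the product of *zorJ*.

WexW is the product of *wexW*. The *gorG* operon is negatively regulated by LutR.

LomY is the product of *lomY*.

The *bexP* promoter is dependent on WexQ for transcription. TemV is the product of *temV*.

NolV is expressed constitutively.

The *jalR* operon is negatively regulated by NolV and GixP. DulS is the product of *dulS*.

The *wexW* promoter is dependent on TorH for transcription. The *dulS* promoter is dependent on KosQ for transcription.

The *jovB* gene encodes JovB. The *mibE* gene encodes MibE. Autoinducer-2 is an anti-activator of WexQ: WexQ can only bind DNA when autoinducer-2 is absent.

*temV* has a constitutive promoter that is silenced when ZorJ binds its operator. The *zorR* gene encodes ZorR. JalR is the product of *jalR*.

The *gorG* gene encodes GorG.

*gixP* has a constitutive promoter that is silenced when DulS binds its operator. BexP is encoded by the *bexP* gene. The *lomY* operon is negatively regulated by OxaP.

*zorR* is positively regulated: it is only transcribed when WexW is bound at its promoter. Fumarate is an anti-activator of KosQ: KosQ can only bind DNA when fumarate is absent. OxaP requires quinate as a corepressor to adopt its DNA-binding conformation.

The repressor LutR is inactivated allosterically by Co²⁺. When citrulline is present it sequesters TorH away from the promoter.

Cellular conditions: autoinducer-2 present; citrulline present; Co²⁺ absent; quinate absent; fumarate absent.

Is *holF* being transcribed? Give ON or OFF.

OFF

NolV is produced constitutively and is active.
Fumarate is absent, so KosQ is active.
No repressor is bound and KosQ is active, so *dulS* is transcribed.
So DulS is produced and active.
With repressor DulS bound, *gixP* is not transcribed.
So GixP is not produced.
With repressor NolV bound, *jalR* is not transcribed.
So JalR is not produced.
Citrulline is present, so TorH is inactive.
Required activator TorH is absent, so *wexW* is not transcribed.
So WexW is not produced.
Required activator WexW is absent, so *zorR* is not transcribed.
So ZorR is not produced.
Co²⁺ is absent, so LutR is active.
With repressor LutR bound, *gorG* is not transcribed.
So GorG is not produced.
Autoinducer-2 is present, so WexQ is inactive.
Required activator WexQ is absent, so *bexP* is not transcribed.
So BexP is not produced.
With no repressor bound, *jovB* is transcribed.
So JovB is produced and active.
With repressor JovB bound, *mibE* is not transcribed.
So MibE is not produced.
Quinate is absent, so OxaP is inactive.
With no repressor bound, *lomY* is transcribed.
So LomY is produced and active.
No repressor is bound and LomY is active, so *zorJ* is transcribed.
So ZorJ is produced and active.
With repressor ZorJ bound, *temV* is not transcribed.
So TemV is not produced.
Required activator TemV is absent, so *holF* is not transcribed.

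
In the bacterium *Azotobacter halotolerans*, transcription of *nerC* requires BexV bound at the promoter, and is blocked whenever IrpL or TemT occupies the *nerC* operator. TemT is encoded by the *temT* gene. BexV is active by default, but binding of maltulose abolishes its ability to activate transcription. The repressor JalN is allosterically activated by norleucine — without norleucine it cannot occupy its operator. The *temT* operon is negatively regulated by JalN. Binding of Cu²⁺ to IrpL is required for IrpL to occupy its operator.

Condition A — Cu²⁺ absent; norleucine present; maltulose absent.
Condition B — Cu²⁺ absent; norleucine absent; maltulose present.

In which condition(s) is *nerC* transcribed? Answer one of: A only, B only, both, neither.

A only

Condition A:
Cu²⁺ is absent, so IrpL is inactive.
Norleucine is present, so JalN is active.
With repressor JalN bound, *temT* is not transcribed.
So TemT is not produced.
Maltulose is absent, so BexV is active.
No repressor is bound and BexV is active, so *nerC* is transcribed.
→ *nerC* is ON in A.
Condition B:
Cu²⁺ is absent, so IrpL is inactive.
Norleucine is absent, so JalN is inactive.
With no repressor bound, *temT* is transcribed.
So TemT is produced and active.
Maltulose is present, so BexV is inactive.
With repressor TemT bound, *nerC* is not transcribed.
→ *nerC* is OFF in B.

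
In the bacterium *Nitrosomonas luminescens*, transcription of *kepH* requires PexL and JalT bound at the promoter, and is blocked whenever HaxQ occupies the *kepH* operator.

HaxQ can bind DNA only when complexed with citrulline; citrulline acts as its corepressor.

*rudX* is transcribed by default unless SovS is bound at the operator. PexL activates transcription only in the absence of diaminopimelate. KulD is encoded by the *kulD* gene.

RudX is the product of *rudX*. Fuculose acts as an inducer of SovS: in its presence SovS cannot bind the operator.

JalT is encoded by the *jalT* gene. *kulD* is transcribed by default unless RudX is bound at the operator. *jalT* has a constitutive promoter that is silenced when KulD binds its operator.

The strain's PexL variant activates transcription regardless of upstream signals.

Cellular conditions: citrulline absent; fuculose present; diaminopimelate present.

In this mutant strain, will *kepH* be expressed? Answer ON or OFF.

ON

PexL is constitutively active in this strain.
Citrulline is absent, so HaxQ is inactive.
Fuculose is present, so SovS is inactive.
With no repressor bound, *rudX* is transcribed.
So RudX is produced and active.
With repressor RudX bound, *kulD* is not transcribed.
So KulD is not produced.
With no repressor bound, *jalT* is transcribed.
So JalT is produced and active.
No repressor is bound and PexL and JalT are active, so *kepH* is transcribed.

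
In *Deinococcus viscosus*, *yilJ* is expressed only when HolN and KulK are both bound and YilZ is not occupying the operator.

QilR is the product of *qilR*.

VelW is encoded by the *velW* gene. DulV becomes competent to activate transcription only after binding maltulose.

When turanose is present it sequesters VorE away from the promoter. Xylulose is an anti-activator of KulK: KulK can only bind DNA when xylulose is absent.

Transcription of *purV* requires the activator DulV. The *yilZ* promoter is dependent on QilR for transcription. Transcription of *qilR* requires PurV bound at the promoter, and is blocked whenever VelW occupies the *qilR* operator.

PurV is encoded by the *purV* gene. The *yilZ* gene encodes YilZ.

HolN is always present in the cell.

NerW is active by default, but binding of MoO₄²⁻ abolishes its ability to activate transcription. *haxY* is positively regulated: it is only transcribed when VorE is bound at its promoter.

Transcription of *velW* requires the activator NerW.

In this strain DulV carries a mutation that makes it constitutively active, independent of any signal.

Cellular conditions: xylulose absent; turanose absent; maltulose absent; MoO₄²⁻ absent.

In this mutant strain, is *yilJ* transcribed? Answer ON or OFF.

ON

HolN is produced constitutively and is active.
MoO₄²⁻ is absent, so NerW is active.
No repressor is bound and NerW is active, so *velW* is transcribed.
So VelW is produced and active.
DulV is constitutively active in this strain.
No repressor is bound and DulV is active, so *purV* is transcribed.
So PurV is produced and active.
With repressor VelW bound, *qilR* is not transcribed.
So QilR is not produced.
Required activator QilR is absent, so *yilZ* is not transcribed.
So YilZ is not produced.
Xylulose is absent, so KulK is active.
No repressor is bound and HolN and KulK are active, so *yilJ* is transcribed.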